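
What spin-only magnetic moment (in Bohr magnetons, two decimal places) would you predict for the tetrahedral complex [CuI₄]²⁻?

1.73 Bohr magnetons

Each I⁻ contributes -1; 4 × (-1) = -4. With overall charge -2, Cu is in the +2 oxidation state.
Group 11 minus oxidation state +2 gives a d⁹ configuration for Cu²⁺.
With tetrahedral geometry the complex is necessarily high-spin.
Configuration: e^4 t2^5 → 1 unpaired electron.
μ(spin-only) = √[1(1+2)] = √3 ≈ 1.73 Bohr magnetons.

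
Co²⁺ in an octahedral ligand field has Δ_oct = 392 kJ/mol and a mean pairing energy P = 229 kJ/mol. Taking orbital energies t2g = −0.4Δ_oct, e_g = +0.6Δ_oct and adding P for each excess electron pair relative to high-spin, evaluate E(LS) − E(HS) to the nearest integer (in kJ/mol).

Co is in group 9, so Co²⁺ is d⁷ (9 − 2 = 7).
High-spin d⁷ fills as t2g^5 e_g^2 with CFSE 5(−0.4) + 2(+0.6) = -0.8Δ_oct = -314 kJ/mol.
For low-spin the configuration is t2g^6 e_g^1: orbital energy -1.8 × 392 = -706 kJ/mol, and 1 additional pair relative to high-spin adds 229 kJ/mol, giving -477 kJ/mol.
The difference is -477 − (-314) = -163 kJ/mol, so low-spin lies lower.

-163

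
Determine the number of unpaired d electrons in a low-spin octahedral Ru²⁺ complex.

Ru sits in group 8; removing 2 electrons leaves Ru²⁺ with 8 − 2 = 6 d electrons.
Configuration: t2g^6 e_g^0, giving 0 unpaired electrons.

0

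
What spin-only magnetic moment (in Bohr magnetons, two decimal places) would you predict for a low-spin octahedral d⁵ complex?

Configuration: t₂g⁵ eg⁰ → 1 unpaired electron.
μ(spin-only) = √[1(1+2)] = √3 ≈ 1.73 Bohr magnetons.

1.73 Bohr magnetons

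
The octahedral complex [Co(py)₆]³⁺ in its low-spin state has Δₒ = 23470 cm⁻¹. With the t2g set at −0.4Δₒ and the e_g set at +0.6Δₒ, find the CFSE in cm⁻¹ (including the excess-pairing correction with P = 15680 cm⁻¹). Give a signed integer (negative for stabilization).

py is neutral, so the +3 overall charge sits on Co: oxidation state +3.
Group 9 minus oxidation state +3 gives a d⁶ configuration for Co³⁺.
The d⁶ electrons fill as t2g^6 e_g^0.
Orbital CFSE = 6(-0.4) + 0(0.6) = -2.4Δₒ = -2.4 × 23470 = -56328 cm⁻¹.
Relative to high-spin t2g^4 e_g^2 (1 paired), the low-spin configuration has 2 additional pairs, contributing +2 × 15680 = +31360 cm⁻¹.
Combining: -56328 + 31360 = -24968 cm⁻¹.

-24968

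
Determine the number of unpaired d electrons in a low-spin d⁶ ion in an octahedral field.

0

Configuration: t2g^6 e_g^0, giving 0 unpaired electrons.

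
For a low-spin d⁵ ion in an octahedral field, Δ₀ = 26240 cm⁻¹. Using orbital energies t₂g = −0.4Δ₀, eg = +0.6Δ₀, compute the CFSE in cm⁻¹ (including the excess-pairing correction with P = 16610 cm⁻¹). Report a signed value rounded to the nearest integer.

-19260

Electron filling gives t₂g⁵ eg⁰.
The orbital stabilization is -2.0Δ₀ = -2.0 × 26240 = -52480 cm⁻¹.
Pairing penalty: 2 pairs vs 0 in the high-spin reference → 2 extra × P = 33220 cm⁻¹.
Net CFSE = -52480 + 33220 = -19260 cm⁻¹.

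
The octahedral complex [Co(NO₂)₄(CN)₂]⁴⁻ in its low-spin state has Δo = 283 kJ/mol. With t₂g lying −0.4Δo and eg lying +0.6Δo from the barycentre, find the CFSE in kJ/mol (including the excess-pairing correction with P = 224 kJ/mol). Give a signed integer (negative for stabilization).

-285

Ligand charges: 4×(-1) from NO₂⁻ and 2×(-1) from CN⁻ sum to -6; with overall charge -4, Co is +2.
Group 9 minus oxidation state +2 gives a d⁷ configuration for Co²⁺.
Electron filling gives t₂g⁶ eg¹.
Orbital CFSE = 6(-0.4) + 1(0.6) = -1.8Δo = -1.8 × 283 = -509 kJ/mol.
High-spin d⁷ would be t₂g⁵ eg² with 2 pairs; low-spin has 3, so 1 excess pair costs +1P = +224 kJ/mol.
Combining: -509 + 224 = -285 kJ/mol.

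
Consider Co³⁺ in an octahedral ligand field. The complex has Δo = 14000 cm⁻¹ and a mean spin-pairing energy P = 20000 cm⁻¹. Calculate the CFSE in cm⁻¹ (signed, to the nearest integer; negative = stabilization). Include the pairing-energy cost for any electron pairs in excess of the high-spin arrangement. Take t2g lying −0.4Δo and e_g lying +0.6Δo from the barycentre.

Co is in group 9, so Co³⁺ is d⁶ (9 − 3 = 6).
With Δo < P the complex is high-spin.
That gives t2g^4 e_g^2.
Orbital CFSE = -0.4Δo = -0.4 × 14000 = -5600 cm⁻¹.
High-spin has no excess pairs, so no pairing correction applies.

-5600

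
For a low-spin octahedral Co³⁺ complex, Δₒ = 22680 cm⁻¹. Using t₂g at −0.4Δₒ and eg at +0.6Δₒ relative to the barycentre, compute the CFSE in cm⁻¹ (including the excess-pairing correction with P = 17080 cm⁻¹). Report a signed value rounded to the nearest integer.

Co sits in group 9; removing 3 electrons leaves Co³⁺ with 9 − 3 = 6 d electrons.
Electron filling gives t₂g⁶ eg⁰.
CFSE(orbital) = 6×(-0.4Δₒ) + 0×(0.6Δₒ) = -2.4Δₒ; with Δₒ = 22680 cm⁻¹ that is -54432 cm⁻¹.
Relative to high-spin t₂g⁴ eg² (1 paired), the low-spin configuration has 2 additional pairs, contributing +2 × 17080 = +34160 cm⁻¹.
Combining: -54432 + 34160 = -20272 cm⁻¹.

-20272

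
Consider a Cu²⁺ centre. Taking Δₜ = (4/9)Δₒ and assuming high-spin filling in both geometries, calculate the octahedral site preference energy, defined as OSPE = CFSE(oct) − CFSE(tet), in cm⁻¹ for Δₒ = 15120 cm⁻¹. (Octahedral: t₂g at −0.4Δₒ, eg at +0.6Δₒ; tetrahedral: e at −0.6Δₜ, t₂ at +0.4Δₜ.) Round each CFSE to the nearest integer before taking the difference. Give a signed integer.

-6384

Cu is in group 11, so Cu²⁺ is d⁹ (11 − 2 = 9).
Octahedral (high-spin): t₂g⁶ eg³, CFSE = 6(−0.4) + 3(+0.6) = -0.6Δₒ = -0.6 × 15120 = -9072 cm⁻¹.
Tetrahedral e⁴ t₂⁵ gives -0.4Δₜ = -0.4 × (4/9) × 15120 = -2688 cm⁻¹.
OSPE = -9072 − (-2688) = -6384 cm⁻¹.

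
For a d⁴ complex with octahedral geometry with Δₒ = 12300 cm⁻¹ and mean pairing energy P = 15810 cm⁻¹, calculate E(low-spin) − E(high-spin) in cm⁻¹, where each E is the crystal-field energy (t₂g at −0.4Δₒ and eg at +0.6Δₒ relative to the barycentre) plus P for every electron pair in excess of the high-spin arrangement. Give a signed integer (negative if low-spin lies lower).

High-spin d⁴ fills as t₂g³ eg¹ with CFSE 3(−0.4) + 1(+0.6) = -0.6Δₒ = -7380 cm⁻¹.
For low-spin the configuration is t₂g⁴ eg⁰: orbital energy -1.6 × 12300 = -19680 cm⁻¹, and 1 additional pair relative to high-spin adds 15810 cm⁻¹, giving -3870 cm⁻¹.
Thus E(LS) − E(HS) = 3510 cm⁻¹.

3510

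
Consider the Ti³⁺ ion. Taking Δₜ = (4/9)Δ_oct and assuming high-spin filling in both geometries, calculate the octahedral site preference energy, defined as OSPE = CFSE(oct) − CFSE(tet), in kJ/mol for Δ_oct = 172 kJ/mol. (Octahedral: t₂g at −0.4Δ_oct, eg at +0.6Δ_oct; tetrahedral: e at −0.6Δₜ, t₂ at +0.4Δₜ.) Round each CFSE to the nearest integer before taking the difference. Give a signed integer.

-23

Ti³⁺: group 4, so d-count = 4 − 3 = 1.
Octahedral high-spin t₂g¹ eg⁰: CFSE = -0.4 × 172 = -69 kJ/mol.
Tetrahedral: e¹ t₂⁰, CFSE = 1(−0.6) + 0(+0.4) = -0.6Δₜ = -0.6 × (4/9) × 172 = -46 kJ/mol.
OSPE = CFSE(oct) − CFSE(tet) = -69 − (-46) = -23 kJ/mol.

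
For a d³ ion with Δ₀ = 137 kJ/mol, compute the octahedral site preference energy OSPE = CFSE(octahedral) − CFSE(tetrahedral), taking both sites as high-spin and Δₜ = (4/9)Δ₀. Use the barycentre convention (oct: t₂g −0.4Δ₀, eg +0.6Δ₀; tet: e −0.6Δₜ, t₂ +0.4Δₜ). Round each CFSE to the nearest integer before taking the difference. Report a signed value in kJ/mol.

In an octahedral site d³ (HS) is t2g^3 e_g^0, giving CFSE(oct) = -1.2Δ₀ = -164 kJ/mol.
Tetrahedral e^2 t2^1 gives -0.8Δₜ = -0.8 × (4/9) × 137 = -49 kJ/mol.
Subtracting, OSPE = -164 − (-49) = -115 kJ/mol.

-115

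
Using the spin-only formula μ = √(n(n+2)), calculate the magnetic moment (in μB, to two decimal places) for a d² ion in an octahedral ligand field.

Configuration: t₂g² eg⁰ → 2 unpaired electrons.
μ(spin-only) = √[2(2+2)] = √8 ≈ 2.83 μB.

2.83 μB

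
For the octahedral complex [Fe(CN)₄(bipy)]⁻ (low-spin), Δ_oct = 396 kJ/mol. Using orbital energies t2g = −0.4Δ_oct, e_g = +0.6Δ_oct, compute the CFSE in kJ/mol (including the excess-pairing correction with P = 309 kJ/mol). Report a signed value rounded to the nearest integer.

-174

Ligand charges: 4×(-1) from CN⁻ and 1×(+0) from bipy sum to -4; with overall charge -1, Fe is +3.
Group 8 minus oxidation state +3 gives a d⁵ configuration for Fe³⁺.
Configuration: t2g^5 e_g^0.
CFSE(orbital) = 5×(-0.4Δ_oct) + 0×(0.6Δ_oct) = -2.0Δ_oct; with Δ_oct = 396 kJ/mol that is -792 kJ/mol.
High-spin d⁵ would be t2g^3 e_g^2 with 0 pairs; low-spin has 2, so 2 excess pairs cost +2P = +618 kJ/mol.
Net CFSE = -792 + 618 = -174 kJ/mol.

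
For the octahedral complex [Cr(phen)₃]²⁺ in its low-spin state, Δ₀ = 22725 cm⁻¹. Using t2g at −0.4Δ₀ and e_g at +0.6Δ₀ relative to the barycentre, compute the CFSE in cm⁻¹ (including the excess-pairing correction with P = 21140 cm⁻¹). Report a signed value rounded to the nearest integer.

-15220

phen is neutral, so the +2 overall charge sits on Cr: oxidation state +2.
Group 6 minus oxidation state +2 gives a d⁴ configuration for Cr²⁺.
Electron filling gives t2g^4 e_g^0.
CFSE(orbital) = 4×(-0.4Δ₀) + 0×(0.6Δ₀) = -1.6Δ₀; with Δ₀ = 22725 cm⁻¹ that is -36360 cm⁻¹.
High-spin d⁴ would be t2g^3 e_g^1 with 0 pairs; low-spin has 1, so 1 excess pair costs +1P = +21140 cm⁻¹.
Overall CFSE = -36360 + 21140 = -15220 cm⁻¹.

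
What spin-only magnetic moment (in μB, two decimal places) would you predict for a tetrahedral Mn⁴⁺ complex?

Mn⁴⁺: group 7, so d-count = 7 − 4 = 3.
Tetrahedral fields are weak (Δₜ ≈ 4/9 Δₒ), so electrons fill high-spin.
Configuration: e² t₂¹ → 3 unpaired electrons.
μ(spin-only) = √[3(3+2)] = √15 ≈ 3.87 μB.

3.87 μB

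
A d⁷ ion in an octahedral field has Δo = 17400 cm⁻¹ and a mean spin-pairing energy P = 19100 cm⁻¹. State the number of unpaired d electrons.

With Δo < P the complex is high-spin.
That gives t₂g⁵ eg².
Unpaired electrons: 3.

3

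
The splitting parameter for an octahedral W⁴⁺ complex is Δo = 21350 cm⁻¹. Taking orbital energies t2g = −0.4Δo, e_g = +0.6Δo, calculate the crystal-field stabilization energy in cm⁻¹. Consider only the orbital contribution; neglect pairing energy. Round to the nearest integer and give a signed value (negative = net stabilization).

-17080

W⁴⁺: group 6, so d-count = 6 − 4 = 2.
The d² electrons fill as t2g^2 e_g^0.
CFSE(orbital) = 2×(-0.4Δo) + 0×(0.6Δo) = -0.8Δo; with Δo = 21350 cm⁻¹ that is -17080 cm⁻¹.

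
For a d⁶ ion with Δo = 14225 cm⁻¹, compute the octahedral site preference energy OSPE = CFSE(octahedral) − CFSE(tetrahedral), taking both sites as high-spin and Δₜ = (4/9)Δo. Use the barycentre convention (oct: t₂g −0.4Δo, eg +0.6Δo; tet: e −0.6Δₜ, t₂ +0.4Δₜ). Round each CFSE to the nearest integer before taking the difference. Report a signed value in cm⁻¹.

-1897

Octahedral high-spin t₂g⁴ eg²: CFSE = -0.4 × 14225 = -5690 cm⁻¹.
In a tetrahedral site the filling is e³ t₂³: CFSE(tet) = -0.6Δₜ = -0.6 × (4/9)(14225) = -3793 cm⁻¹.
Subtracting, OSPE = -5690 − (-3793) = -1897 cm⁻¹.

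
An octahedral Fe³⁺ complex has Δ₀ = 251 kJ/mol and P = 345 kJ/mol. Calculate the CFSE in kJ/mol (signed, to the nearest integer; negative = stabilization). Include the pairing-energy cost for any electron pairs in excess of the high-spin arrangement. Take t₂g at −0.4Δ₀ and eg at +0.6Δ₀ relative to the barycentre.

Fe sits in group 8; removing 3 electrons leaves Fe³⁺ with 8 − 3 = 5 d electrons.
Since Δ₀ = 251 kJ/mol < P = 345 kJ/mol, the complex adopts the high-spin configuration.
Filling d⁵ accordingly: t₂g³ eg².
Orbital CFSE = 0.0Δ₀ = 0.0 × 251 = 0 kJ/mol.
High-spin has no excess pairs, so no pairing correction applies.

0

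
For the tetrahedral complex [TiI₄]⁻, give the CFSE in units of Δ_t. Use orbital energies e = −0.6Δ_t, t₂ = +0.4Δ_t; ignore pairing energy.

Each I⁻ contributes -1; 4 × (-1) = -4. With overall charge -1, Ti is in the +3 oxidation state.
Ti sits in group 4; removing 3 electrons leaves Ti³⁺ with 4 − 3 = 1 d electrons.
With tetrahedral geometry the complex is necessarily high-spin.
Configuration: e¹ t₂⁰.
CFSE = 1(-0.6Δ_t) + 0(0.4Δ_t) = -0.6Δ_t + 0.0Δ_t = -0.6Δ_t.

-0.6 Δ_t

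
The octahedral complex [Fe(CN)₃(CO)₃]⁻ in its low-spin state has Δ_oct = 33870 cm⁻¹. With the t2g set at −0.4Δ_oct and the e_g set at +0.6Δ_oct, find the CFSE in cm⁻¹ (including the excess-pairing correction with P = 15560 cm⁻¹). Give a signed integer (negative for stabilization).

Ligand charges: 3×(-1) from CN⁻ and 3×(+0) from CO sum to -3; with overall charge -1, Fe is +2.
Fe²⁺: group 8, so d-count = 8 − 2 = 6.
Configuration: t2g^6 e_g^0.
CFSE(orbital) = 6×(-0.4Δ_oct) + 0×(0.6Δ_oct) = -2.4Δ_oct; with Δ_oct = 33870 cm⁻¹ that is -81288 cm⁻¹.
High-spin d⁶ would be t2g^4 e_g^2 with 1 pair; low-spin has 3, so 2 excess pairs cost +2P = +31120 cm⁻¹.
Overall CFSE = -81288 + 31120 = -50168 cm⁻¹.

-50168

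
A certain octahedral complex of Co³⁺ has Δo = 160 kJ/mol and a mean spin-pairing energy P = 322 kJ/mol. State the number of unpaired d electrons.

4

Co is in group 9, so Co³⁺ is d⁶ (9 − 3 = 6).
Here Δo < P (160 < 322), so the high-spin state is favoured.
Configuration: t₂g⁴ eg².
Unpaired electrons: 4.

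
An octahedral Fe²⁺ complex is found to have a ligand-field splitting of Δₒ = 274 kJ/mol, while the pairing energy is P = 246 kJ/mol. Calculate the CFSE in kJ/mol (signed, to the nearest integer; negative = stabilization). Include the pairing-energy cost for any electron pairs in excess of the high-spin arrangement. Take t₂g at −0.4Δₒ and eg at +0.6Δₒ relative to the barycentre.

Fe sits in group 8; removing 2 electrons leaves Fe²⁺ with 8 − 2 = 6 d electrons.
Δₒ > P, so pairing is preferred: the ground state is low-spin.
Filling d⁶ accordingly: t₂g⁶ eg⁰.
Orbital CFSE = -2.4Δₒ = -2.4 × 274 = -658 kJ/mol.
Excess pairs vs high-spin: 3 − 1 = 2; pairing cost = +492 kJ/mol.
Net CFSE = -658 + 492 = -166 kJ/mol.

-166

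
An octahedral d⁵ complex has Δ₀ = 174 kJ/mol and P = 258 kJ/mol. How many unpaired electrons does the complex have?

Here Δ₀ < P (174 < 258), so the high-spin state is favoured.
That gives t₂g³ eg².
Unpaired electrons: 5.

5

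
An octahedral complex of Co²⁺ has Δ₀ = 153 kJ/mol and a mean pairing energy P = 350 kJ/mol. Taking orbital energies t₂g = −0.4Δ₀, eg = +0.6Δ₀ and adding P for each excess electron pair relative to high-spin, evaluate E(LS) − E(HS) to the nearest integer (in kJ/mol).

Co sits in group 9; removing 2 electrons leaves Co²⁺ with 9 − 2 = 7 d electrons.
High-spin: t₂g⁵ eg², CFSE = -0.8Δ₀ = -122 kJ/mol.
Low-spin: t₂g⁶ eg¹, orbital CFSE = -1.8Δ₀ = -275 kJ/mol; plus 1 excess pair × P = +350 kJ/mol; total 75 kJ/mol.
E(LS) − E(HS) = 75 − (-122) = 197 kJ/mol.

197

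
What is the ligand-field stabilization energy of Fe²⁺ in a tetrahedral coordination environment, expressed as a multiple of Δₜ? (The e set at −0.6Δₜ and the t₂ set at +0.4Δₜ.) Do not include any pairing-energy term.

Group 8 minus oxidation state +2 gives a d⁶ configuration for Fe²⁺.
With tetrahedral geometry the complex is necessarily high-spin.
Configuration: e³ t₂³.
CFSE = 3(-0.6Δₜ) + 3(0.4Δₜ) = -1.8Δₜ + 1.2Δₜ = -0.6Δₜ.

-0.6 Δₜ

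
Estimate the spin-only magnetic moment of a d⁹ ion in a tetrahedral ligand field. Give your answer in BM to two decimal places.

1.73 BM

Tetrahedral fields are weak (Δₜ ≈ 4/9 Δₒ), so electrons fill high-spin.
Configuration: e⁴ t₂⁵ → 1 unpaired electron.
μ(spin-only) = √[1(1+2)] = √3 ≈ 1.73 BM.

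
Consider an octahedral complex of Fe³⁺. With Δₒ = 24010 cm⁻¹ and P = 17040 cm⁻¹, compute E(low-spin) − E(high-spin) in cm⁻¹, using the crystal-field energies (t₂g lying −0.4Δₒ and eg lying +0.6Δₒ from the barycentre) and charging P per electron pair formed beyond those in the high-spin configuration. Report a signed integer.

-13940

Fe³⁺: group 8, so d-count = 8 − 3 = 5.
High-spin: t₂g³ eg², CFSE = 0.0Δₒ = 0 cm⁻¹.
For low-spin the configuration is t₂g⁵ eg⁰: orbital energy -2.0 × 24010 = -48020 cm⁻¹, and 2 additional pairs relative to high-spin add 34080 cm⁻¹, giving -13940 cm⁻¹.
The difference is -13940 − (0) = -13940 cm⁻¹, so low-spin lies lower.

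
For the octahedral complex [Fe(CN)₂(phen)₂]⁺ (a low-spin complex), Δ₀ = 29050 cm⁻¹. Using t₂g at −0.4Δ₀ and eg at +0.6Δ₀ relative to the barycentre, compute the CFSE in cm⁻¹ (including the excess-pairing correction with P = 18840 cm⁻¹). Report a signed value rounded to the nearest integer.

Ligand charges: 2×(-1) from CN⁻ and 2×(+0) from phen sum to -2; with overall charge +1, Fe is +3.
Fe is in group 8, so Fe³⁺ is d⁵ (8 − 3 = 5).
Electron filling gives t₂g⁵ eg⁰.
CFSE(orbital) = 5×(-0.4Δ₀) + 0×(0.6Δ₀) = -2.0Δ₀; with Δ₀ = 29050 cm⁻¹ that is -58100 cm⁻¹.
Relative to high-spin t₂g³ eg² (0 paired), the low-spin configuration has 2 additional pairs, contributing +2 × 18840 = +37680 cm⁻¹.
Combining: -58100 + 37680 = -20420 cm⁻¹.

-20420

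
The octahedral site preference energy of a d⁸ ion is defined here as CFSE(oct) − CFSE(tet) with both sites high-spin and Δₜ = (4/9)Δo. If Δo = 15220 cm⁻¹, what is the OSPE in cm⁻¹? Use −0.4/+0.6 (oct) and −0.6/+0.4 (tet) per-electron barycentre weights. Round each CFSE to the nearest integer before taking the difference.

Octahedral high-spin t₂g⁶ eg²: CFSE = -1.2 × 15220 = -18264 cm⁻¹.
Tetrahedral e⁴ t₂⁴ gives -0.8Δₜ = -0.8 × (4/9) × 15220 = -5412 cm⁻¹.
OSPE = -18264 − (-5412) = -12852 cm⁻¹.

-12852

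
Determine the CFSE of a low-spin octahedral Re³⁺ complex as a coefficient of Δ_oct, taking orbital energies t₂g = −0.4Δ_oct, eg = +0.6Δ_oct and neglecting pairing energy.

-1.6 Δ_oct

Re is in group 7, so Re³⁺ is d⁴ (7 − 3 = 4).
Configuration: t₂g⁴ eg⁰.
CFSE = 4(-0.4Δ_oct) + 0(0.6Δ_oct) = -1.6Δ_oct + 0.0Δ_oct = -1.6Δ_oct.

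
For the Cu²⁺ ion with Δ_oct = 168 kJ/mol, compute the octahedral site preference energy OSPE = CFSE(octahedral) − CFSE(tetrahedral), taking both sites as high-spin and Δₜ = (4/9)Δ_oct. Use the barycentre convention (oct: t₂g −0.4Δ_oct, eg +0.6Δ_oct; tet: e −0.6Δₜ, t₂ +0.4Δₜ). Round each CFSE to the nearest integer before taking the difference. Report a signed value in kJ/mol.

Cu sits in group 11; removing 2 electrons leaves Cu²⁺ with 11 − 2 = 9 d electrons.
Octahedral (high-spin): t₂g⁶ eg³, CFSE = 6(−0.4) + 3(+0.6) = -0.6Δ_oct = -0.6 × 168 = -101 kJ/mol.
In a tetrahedral site the filling is e⁴ t₂⁵: CFSE(tet) = -0.4Δₜ = -0.4 × (4/9)(168) = -30 kJ/mol.
OSPE = -101 − (-30) = -71 kJ/mol.

-71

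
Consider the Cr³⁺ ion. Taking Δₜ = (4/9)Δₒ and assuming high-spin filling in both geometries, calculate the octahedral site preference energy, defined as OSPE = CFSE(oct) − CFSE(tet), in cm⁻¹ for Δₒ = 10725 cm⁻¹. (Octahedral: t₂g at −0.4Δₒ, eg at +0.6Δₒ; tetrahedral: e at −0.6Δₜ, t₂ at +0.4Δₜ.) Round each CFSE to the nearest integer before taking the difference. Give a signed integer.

-9057

Cr is in group 6, so Cr³⁺ is d³ (6 − 3 = 3).
In an octahedral site d³ (HS) is t₂g³ eg⁰, giving CFSE(oct) = -1.2Δₒ = -12870 cm⁻¹.
Tetrahedral: e² t₂¹, CFSE = 2(−0.6) + 1(+0.4) = -0.8Δₜ = -0.8 × (4/9) × 10725 = -3813 cm⁻¹.
OSPE = CFSE(oct) − CFSE(tet) = -12870 − (-3813) = -9057 cm⁻¹.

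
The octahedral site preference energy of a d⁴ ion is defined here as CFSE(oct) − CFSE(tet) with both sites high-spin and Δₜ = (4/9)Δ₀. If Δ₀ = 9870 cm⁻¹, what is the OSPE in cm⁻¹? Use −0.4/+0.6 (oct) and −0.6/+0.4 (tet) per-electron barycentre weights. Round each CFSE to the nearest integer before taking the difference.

Octahedral (high-spin): t2g^3 e_g^1, CFSE = 3(−0.4) + 1(+0.6) = -0.6Δ₀ = -0.6 × 9870 = -5922 cm⁻¹.
Tetrahedral: e^2 t2^2, CFSE = 2(−0.6) + 2(+0.4) = -0.4Δₜ = -0.4 × (4/9) × 9870 = -1755 cm⁻¹.
Subtracting, OSPE = -5922 − (-1755) = -4167 cm⁻¹.

-4167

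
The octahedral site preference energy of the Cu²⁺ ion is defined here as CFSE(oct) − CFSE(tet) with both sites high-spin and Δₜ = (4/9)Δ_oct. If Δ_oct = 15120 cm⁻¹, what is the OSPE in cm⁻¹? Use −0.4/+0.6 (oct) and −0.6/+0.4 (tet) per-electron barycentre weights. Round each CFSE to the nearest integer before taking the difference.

-6384

Cu²⁺: group 11, so d-count = 11 − 2 = 9.
Octahedral (high-spin): t2g^6 e_g^3, CFSE = 6(−0.4) + 3(+0.6) = -0.6Δ_oct = -0.6 × 15120 = -9072 cm⁻¹.
In a tetrahedral site the filling is e^4 t2^5: CFSE(tet) = -0.4Δₜ = -0.4 × (4/9)(15120) = -2688 cm⁻¹.
OSPE = CFSE(oct) − CFSE(tet) = -9072 − (-2688) = -6384 cm⁻¹.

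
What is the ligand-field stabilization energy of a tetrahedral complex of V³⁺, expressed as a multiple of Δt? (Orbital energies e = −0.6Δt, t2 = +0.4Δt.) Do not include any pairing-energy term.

V sits in group 5; removing 3 electrons leaves V³⁺ with 5 − 3 = 2 d electrons.
With tetrahedral geometry the complex is necessarily high-spin.
Configuration: e^2 t2^0.
CFSE = 2(-0.6Δt) + 0(0.4Δt) = -1.2Δt + 0.0Δt = -1.2Δt.

-1.2 Δt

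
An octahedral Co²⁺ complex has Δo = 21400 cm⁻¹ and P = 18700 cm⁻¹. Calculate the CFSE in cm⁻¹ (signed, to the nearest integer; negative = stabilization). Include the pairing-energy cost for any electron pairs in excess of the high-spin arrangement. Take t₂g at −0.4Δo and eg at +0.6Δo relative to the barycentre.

-19820

Group 9 minus oxidation state +2 gives a d⁷ configuration for Co²⁺.
Since Δo = 21400 cm⁻¹ > P = 18700 cm⁻¹, the complex adopts the low-spin configuration.
That gives t₂g⁶ eg¹.
Orbital CFSE = -1.8Δo = -1.8 × 21400 = -38520 cm⁻¹.
Excess pairs vs high-spin: 3 − 2 = 1; pairing cost = +18700 cm⁻¹.
Net CFSE = -38520 + 18700 = -19820 cm⁻¹.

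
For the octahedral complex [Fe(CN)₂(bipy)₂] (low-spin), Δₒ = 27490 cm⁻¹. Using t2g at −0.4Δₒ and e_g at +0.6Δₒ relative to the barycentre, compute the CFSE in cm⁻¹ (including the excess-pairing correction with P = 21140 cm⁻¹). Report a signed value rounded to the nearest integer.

Ligand charges: 2×(-1) from CN⁻ and 2×(+0) from bipy sum to -2; with overall charge +0, Fe is +2.
Group 8 minus oxidation state +2 gives a d⁶ configuration for Fe²⁺.
The d⁶ electrons fill as t2g^6 e_g^0.
CFSE(orbital) = 6×(-0.4Δₒ) + 0×(0.6Δₒ) = -2.4Δₒ; with Δₒ = 27490 cm⁻¹ that is -65976 cm⁻¹.
Pairing penalty: 3 pairs vs 1 in the high-spin reference → 2 extra × P = 42280 cm⁻¹.
Combining: -65976 + 42280 = -23696 cm⁻¹.

-23696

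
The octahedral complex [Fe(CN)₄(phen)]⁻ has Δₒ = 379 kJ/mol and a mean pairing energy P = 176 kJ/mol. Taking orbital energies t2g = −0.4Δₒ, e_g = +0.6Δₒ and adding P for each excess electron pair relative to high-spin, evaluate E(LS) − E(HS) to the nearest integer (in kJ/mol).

Ligand charges: 4×(-1) from CN⁻ and 1×(+0) from phen sum to -4; with overall charge -1, Fe is +3.
Fe is in group 8, so Fe³⁺ is d⁵ (8 − 3 = 5).
High-spin: t2g^3 e_g^2, CFSE = 0.0Δₒ = 0 kJ/mol.
Low-spin: t2g^5 e_g^0, orbital CFSE = -2.0Δₒ = -758 kJ/mol; plus 2 excess pairs × P = +352 kJ/mol; total -406 kJ/mol.
The difference is -406 − (0) = -406 kJ/mol, so low-spin lies lower.

-406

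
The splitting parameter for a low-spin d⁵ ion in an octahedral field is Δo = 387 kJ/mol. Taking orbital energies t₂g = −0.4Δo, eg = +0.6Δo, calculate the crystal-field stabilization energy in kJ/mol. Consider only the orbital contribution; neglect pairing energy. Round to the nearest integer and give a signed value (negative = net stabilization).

-774

Configuration: t₂g⁵ eg⁰.
Orbital CFSE = 5(-0.4) + 0(0.6) = -2.0Δo = -2.0 × 387 = -774 kJ/mol.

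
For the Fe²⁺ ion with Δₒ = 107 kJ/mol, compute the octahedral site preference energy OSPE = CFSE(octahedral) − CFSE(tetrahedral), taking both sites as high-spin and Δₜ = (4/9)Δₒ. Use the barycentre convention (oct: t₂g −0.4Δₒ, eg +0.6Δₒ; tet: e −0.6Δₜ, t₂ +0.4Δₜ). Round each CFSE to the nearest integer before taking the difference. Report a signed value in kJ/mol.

Group 8 minus oxidation state +2 gives a d⁶ configuration for Fe²⁺.
In an octahedral site d⁶ (HS) is t2g^4 e_g^2, giving CFSE(oct) = -0.4Δₒ = -43 kJ/mol.
Tetrahedral e^3 t2^3 gives -0.6Δₜ = -0.6 × (4/9) × 107 = -29 kJ/mol.
Subtracting, OSPE = -43 − (-29) = -14 kJ/mol.

-14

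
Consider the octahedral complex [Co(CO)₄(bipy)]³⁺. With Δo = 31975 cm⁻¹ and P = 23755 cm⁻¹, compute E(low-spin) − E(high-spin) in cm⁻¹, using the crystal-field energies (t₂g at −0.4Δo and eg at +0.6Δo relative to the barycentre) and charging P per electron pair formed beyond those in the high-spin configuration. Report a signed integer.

Ligand charges: 4×(+0) from CO and 1×(+0) from bipy sum to +0; with overall charge +3, Co is +3.
Group 9 minus oxidation state +3 gives a d⁶ configuration for Co³⁺.
High-spin d⁶ fills as t₂g⁴ eg² with CFSE 4(−0.4) + 2(+0.6) = -0.4Δo = -12790 cm⁻¹.
For low-spin the configuration is t₂g⁶ eg⁰: orbital energy -2.4 × 31975 = -76740 cm⁻¹, and 2 additional pairs relative to high-spin add 47510 cm⁻¹, giving -29230 cm⁻¹.
Thus E(LS) − E(HS) = -16440 cm⁻¹.

-16440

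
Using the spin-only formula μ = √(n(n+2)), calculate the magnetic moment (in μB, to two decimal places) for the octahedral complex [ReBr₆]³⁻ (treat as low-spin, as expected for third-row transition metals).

Each Br⁻ contributes -1; 6 × (-1) = -6. With overall charge -3, Re is in the +3 oxidation state.
Re³⁺: group 7, so d-count = 7 − 3 = 4.
Configuration: t₂g⁴ eg⁰ → 2 unpaired electrons.
μ(spin-only) = √[2(2+2)] = √8 ≈ 2.83 μB.

2.83 μB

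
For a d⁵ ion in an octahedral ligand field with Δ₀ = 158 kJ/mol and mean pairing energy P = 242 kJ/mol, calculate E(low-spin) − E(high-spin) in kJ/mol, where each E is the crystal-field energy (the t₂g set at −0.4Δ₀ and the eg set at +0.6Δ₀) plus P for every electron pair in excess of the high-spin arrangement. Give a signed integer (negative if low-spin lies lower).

In the high-spin limit (t₂g³ eg²) the orbital term is 0.0Δ₀ = 0 kJ/mol, with no excess pairing.
For low-spin the configuration is t₂g⁵ eg⁰: orbital energy -2.0 × 158 = -316 kJ/mol, and 2 additional pairs relative to high-spin add 484 kJ/mol, giving 168 kJ/mol.
The difference is 168 − (0) = 168 kJ/mol, so high-spin lies lower.

168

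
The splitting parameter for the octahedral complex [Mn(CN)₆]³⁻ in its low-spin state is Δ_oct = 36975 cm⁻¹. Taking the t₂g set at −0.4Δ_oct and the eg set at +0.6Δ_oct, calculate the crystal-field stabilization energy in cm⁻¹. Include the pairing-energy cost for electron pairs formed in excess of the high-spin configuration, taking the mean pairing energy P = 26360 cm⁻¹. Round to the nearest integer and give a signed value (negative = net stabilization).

-32800

Each CN⁻ contributes -1; 6 × (-1) = -6. With overall charge -3, Mn is in the +3 oxidation state.
Mn is in group 7, so Mn³⁺ is d⁴ (7 − 3 = 4).
Electron filling gives t₂g⁴ eg⁰.
The orbital stabilization is -1.6Δ_oct = -1.6 × 36975 = -59160 cm⁻¹.
Relative to high-spin t₂g³ eg¹ (0 paired), the low-spin configuration has 1 additional pair, contributing +1 × 26360 = +26360 cm⁻¹.
Net CFSE = -59160 + 26360 = -32800 cm⁻¹.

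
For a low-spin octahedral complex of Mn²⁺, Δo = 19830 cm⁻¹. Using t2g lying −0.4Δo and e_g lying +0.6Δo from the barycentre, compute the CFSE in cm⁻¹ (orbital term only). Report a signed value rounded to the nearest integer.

Mn sits in group 7; removing 2 electrons leaves Mn²⁺ with 7 − 2 = 5 d electrons.
Electron filling gives t2g^5 e_g^0.
The orbital stabilization is -2.0Δo = -2.0 × 19830 = -39660 cm⁻¹.

-39660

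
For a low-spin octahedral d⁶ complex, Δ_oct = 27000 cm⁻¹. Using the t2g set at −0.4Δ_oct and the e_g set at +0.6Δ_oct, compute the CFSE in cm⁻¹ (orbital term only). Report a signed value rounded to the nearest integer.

Configuration: t2g^6 e_g^0.
CFSE(orbital) = 6×(-0.4Δ_oct) + 0×(0.6Δ_oct) = -2.4Δ_oct; with Δ_oct = 27000 cm⁻¹ that is -64800 cm⁻¹.

-64800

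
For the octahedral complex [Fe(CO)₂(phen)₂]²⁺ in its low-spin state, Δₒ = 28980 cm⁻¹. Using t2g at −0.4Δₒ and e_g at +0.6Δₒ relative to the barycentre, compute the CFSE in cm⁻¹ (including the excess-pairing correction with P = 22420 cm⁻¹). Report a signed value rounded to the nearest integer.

Ligand charges: 2×(+0) from CO and 2×(+0) from phen sum to +0; with overall charge +2, Fe is +2.
Fe is in group 8, so Fe²⁺ is d⁶ (8 − 2 = 6).
The d⁶ electrons fill as t2g^6 e_g^0.
The orbital stabilization is -2.4Δₒ = -2.4 × 28980 = -69552 cm⁻¹.
Pairing penalty: 3 pairs vs 1 in the high-spin reference → 2 extra × P = 44840 cm⁻¹.
Net CFSE = -69552 + 44840 = -24712 cm⁻¹.

-24712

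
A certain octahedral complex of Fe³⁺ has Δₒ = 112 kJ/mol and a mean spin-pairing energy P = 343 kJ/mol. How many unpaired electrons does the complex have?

5

Fe is in group 8, so Fe³⁺ is d⁵ (8 − 3 = 5).
Δₒ < P, so pairing is avoided: the ground state is high-spin.
Configuration: t₂g³ eg².
Unpaired electrons: 5.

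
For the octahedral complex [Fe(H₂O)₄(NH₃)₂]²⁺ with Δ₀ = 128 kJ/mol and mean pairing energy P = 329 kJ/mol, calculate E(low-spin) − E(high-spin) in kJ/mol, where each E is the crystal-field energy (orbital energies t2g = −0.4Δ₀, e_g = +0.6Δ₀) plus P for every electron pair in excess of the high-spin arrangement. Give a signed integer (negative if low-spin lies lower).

402

Ligand charges: 4×(+0) from H₂O and 2×(+0) from NH₃ sum to +0; with overall charge +2, Fe is +2.
Fe²⁺: group 8, so d-count = 8 − 2 = 6.
High-spin d⁶ fills as t2g^4 e_g^2 with CFSE 4(−0.4) + 2(+0.6) = -0.4Δ₀ = -51 kJ/mol.
Low-spin t2g^6 e_g^0 gives -2.4Δ₀ = -307 kJ/mol, but forming 2 extra pairs costs 2P = 658 kJ/mol, so E(LS) = -307 + 658 = 351 kJ/mol.
The difference is 351 − (-51) = 402 kJ/mol, so high-spin lies lower.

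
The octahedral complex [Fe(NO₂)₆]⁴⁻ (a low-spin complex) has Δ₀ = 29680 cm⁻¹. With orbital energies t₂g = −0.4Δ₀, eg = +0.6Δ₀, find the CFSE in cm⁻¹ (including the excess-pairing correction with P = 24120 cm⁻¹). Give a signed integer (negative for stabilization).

-22992

Each NO₂⁻ contributes -1; 6 × (-1) = -6. With overall charge -4, Fe is in the +2 oxidation state.
Fe²⁺: group 8, so d-count = 8 − 2 = 6.
Electron filling gives t₂g⁶ eg⁰.
CFSE(orbital) = 6×(-0.4Δ₀) + 0×(0.6Δ₀) = -2.4Δ₀; with Δ₀ = 29680 cm⁻¹ that is -71232 cm⁻¹.
Relative to high-spin t₂g⁴ eg² (1 paired), the low-spin configuration has 2 additional pairs, contributing +2 × 24120 = +48240 cm⁻¹.
Net CFSE = -71232 + 48240 = -22992 cm⁻¹.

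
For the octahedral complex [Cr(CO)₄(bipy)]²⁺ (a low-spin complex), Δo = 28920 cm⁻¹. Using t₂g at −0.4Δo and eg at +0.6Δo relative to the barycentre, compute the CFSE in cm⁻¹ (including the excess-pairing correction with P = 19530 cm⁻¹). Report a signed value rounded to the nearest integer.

-26742

Ligand charges: 4×(+0) from CO and 1×(+0) from bipy sum to +0; with overall charge +2, Cr is +2.
Group 6 minus oxidation state +2 gives a d⁴ configuration for Cr²⁺.
The d⁴ electrons fill as t₂g⁴ eg⁰.
CFSE(orbital) = 4×(-0.4Δo) + 0×(0.6Δo) = -1.6Δo; with Δo = 28920 cm⁻¹ that is -46272 cm⁻¹.
High-spin d⁴ would be t₂g³ eg¹ with 0 pairs; low-spin has 1, so 1 excess pair costs +1P = +19530 cm⁻¹.
Combining: -46272 + 19530 = -26742 cm⁻¹.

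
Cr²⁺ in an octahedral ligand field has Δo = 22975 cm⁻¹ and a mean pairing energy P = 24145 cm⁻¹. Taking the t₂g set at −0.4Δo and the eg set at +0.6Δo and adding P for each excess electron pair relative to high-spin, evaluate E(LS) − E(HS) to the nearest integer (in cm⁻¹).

1170

Cr is in group 6, so Cr²⁺ is d⁴ (6 − 2 = 4).
High-spin d⁴ fills as t₂g³ eg¹ with CFSE 3(−0.4) + 1(+0.6) = -0.6Δo = -13785 cm⁻¹.
For low-spin the configuration is t₂g⁴ eg⁰: orbital energy -1.6 × 22975 = -36760 cm⁻¹, and 1 additional pair relative to high-spin adds 24145 cm⁻¹, giving -12615 cm⁻¹.
Thus E(LS) − E(HS) = 1170 cm⁻¹.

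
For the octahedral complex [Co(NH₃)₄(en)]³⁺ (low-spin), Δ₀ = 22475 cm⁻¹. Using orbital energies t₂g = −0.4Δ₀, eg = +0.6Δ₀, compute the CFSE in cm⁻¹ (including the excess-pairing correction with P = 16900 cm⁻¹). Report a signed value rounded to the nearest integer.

-20140

Ligand charges: 4×(+0) from NH₃ and 1×(+0) from en sum to +0; with overall charge +3, Co is +3.
Co is in group 9, so Co³⁺ is d⁶ (9 − 3 = 6).
Electron filling gives t₂g⁶ eg⁰.
Orbital CFSE = 6(-0.4) + 0(0.6) = -2.4Δ₀ = -2.4 × 22475 = -53940 cm⁻¹.
High-spin d⁶ would be t₂g⁴ eg² with 1 pair; low-spin has 3, so 2 excess pairs cost +2P = +33800 cm⁻¹.
Net CFSE = -53940 + 33800 = -20140 cm⁻¹.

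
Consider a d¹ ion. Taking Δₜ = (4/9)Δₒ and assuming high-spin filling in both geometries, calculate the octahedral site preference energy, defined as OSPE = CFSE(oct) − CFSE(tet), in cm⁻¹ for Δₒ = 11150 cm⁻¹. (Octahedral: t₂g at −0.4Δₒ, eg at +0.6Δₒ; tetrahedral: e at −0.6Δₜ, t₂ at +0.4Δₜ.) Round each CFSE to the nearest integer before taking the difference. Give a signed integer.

Octahedral high-spin t₂g¹ eg⁰: CFSE = -0.4 × 11150 = -4460 cm⁻¹.
Tetrahedral e¹ t₂⁰ gives -0.6Δₜ = -0.6 × (4/9) × 11150 = -2973 cm⁻¹.
OSPE = CFSE(oct) − CFSE(tet) = -4460 − (-2973) = -1487 cm⁻¹.

-1487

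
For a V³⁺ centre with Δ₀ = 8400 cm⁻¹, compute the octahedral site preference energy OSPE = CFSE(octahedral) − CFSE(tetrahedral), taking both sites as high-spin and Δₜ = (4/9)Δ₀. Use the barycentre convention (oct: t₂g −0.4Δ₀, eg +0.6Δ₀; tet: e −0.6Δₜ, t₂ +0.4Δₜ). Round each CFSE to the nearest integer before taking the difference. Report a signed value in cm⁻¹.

V³⁺: group 5, so d-count = 5 − 3 = 2.
Octahedral high-spin t₂g² eg⁰: CFSE = -0.8 × 8400 = -6720 cm⁻¹.
Tetrahedral e² t₂⁰ gives -1.2Δₜ = -1.2 × (4/9) × 8400 = -4480 cm⁻¹.
OSPE = CFSE(oct) − CFSE(tet) = -6720 − (-4480) = -2240 cm⁻¹.

-2240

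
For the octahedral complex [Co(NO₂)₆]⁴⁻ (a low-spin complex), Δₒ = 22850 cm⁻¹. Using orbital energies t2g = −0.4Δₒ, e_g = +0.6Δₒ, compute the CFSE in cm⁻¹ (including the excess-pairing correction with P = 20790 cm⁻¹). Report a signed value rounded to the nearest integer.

Each NO₂⁻ contributes -1; 6 × (-1) = -6. With overall charge -4, Co is in the +2 oxidation state.
Group 9 minus oxidation state +2 gives a d⁷ configuration for Co²⁺.
Electron filling gives t2g^6 e_g^1.
Orbital CFSE = 6(-0.4) + 1(0.6) = -1.8Δₒ = -1.8 × 22850 = -41130 cm⁻¹.
Relative to high-spin t2g^5 e_g^2 (2 paired), the low-spin configuration has 1 additional pair, contributing +1 × 20790 = +20790 cm⁻¹.
Combining: -41130 + 20790 = -20340 cm⁻¹.

-20340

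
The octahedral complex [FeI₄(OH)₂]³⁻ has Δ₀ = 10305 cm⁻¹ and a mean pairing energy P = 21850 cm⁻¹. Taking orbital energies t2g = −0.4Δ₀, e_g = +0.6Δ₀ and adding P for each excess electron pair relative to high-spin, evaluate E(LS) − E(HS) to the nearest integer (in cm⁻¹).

23090

Ligand charges: 4×(-1) from I⁻ and 2×(-1) from OH⁻ sum to -6; with overall charge -3, Fe is +3.
Fe is in group 8, so Fe³⁺ is d⁵ (8 − 3 = 5).
High-spin d⁵ fills as t2g^3 e_g^2 with CFSE 3(−0.4) + 2(+0.6) = 0.0Δ₀ = 0 cm⁻¹.
For low-spin the configuration is t2g^5 e_g^0: orbital energy -2.0 × 10305 = -20610 cm⁻¹, and 2 additional pairs relative to high-spin add 43700 cm⁻¹, giving 23090 cm⁻¹.
E(LS) − E(HS) = 23090 − (0) = 23090 cm⁻¹.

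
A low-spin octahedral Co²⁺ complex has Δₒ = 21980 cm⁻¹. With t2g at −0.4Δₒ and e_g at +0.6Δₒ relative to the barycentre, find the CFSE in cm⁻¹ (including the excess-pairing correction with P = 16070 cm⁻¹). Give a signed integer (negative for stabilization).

-23494

Co sits in group 9; removing 2 electrons leaves Co²⁺ with 9 − 2 = 7 d electrons.
Configuration: t2g^6 e_g^1.
Orbital CFSE = 6(-0.4) + 1(0.6) = -1.8Δₒ = -1.8 × 21980 = -39564 cm⁻¹.
High-spin d⁷ would be t2g^5 e_g^2 with 2 pairs; low-spin has 3, so 1 excess pair costs +1P = +16070 cm⁻¹.
Net CFSE = -39564 + 16070 = -23494 cm⁻¹.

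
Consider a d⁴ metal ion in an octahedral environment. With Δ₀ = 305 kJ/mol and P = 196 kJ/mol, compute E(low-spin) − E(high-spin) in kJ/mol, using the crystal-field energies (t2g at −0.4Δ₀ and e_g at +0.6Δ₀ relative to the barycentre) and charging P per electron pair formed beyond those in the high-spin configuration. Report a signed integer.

High-spin: t2g^3 e_g^1, CFSE = -0.6Δ₀ = -183 kJ/mol.
Low-spin t2g^4 e_g^0 gives -1.6Δ₀ = -488 kJ/mol, but forming 1 extra pair costs 1P = 196 kJ/mol, so E(LS) = -488 + 196 = -292 kJ/mol.
Thus E(LS) − E(HS) = -109 kJ/mol.

-109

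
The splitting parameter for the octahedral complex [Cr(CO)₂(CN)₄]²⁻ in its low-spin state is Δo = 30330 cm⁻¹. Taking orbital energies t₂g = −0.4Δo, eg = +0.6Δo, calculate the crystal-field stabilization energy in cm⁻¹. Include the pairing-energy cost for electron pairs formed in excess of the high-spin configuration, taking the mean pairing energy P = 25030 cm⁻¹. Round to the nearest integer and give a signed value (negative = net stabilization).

Ligand charges: 2×(+0) from CO and 4×(-1) from CN⁻ sum to -4; with overall charge -2, Cr is +2.
Cr is in group 6, so Cr²⁺ is d⁴ (6 − 2 = 4).
Configuration: t₂g⁴ eg⁰.
The orbital stabilization is -1.6Δo = -1.6 × 30330 = -48528 cm⁻¹.
High-spin d⁴ would be t₂g³ eg¹ with 0 pairs; low-spin has 1, so 1 excess pair costs +1P = +25030 cm⁻¹.
Net CFSE = -48528 + 25030 = -23498 cm⁻¹.

-23498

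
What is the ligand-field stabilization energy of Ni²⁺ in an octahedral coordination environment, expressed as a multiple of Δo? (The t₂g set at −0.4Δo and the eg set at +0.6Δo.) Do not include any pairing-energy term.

Ni sits in group 10; removing 2 electrons leaves Ni²⁺ with 10 − 2 = 8 d electrons.
For octahedral d⁸ the high- and low-spin configurations coincide.
Configuration: t₂g⁶ eg².
CFSE = 6(-0.4Δo) + 2(0.6Δo) = -2.4Δo + 1.2Δo = -1.2Δo.

-1.2 Δo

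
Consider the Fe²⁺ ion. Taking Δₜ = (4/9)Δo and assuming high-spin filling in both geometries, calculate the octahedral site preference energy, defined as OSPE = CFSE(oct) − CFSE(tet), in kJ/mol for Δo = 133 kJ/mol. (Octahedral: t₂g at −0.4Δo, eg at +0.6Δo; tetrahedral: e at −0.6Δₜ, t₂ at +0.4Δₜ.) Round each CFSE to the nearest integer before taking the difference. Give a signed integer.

-18

Fe sits in group 8; removing 2 electrons leaves Fe²⁺ with 8 − 2 = 6 d electrons.
In an octahedral site d⁶ (HS) is t₂g⁴ eg², giving CFSE(oct) = -0.4Δo = -53 kJ/mol.
In a tetrahedral site the filling is e³ t₂³: CFSE(tet) = -0.6Δₜ = -0.6 × (4/9)(133) = -35 kJ/mol.
Subtracting, OSPE = -53 − (-35) = -18 kJ/mol.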